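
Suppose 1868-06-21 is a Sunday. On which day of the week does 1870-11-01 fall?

Tuesday

Day-of-year of June 21, 1868: 173.
Day-of-year of November 1, 1870: 305.
1868 has 366 days, so 366 − 173 = 193 days remain in 1868.
Full years: 1869: 365. Sum = 365.
Total: 193 + 365 + 305 = 863 days.
863 mod 7 = 2, so 2 days after Sunday is Tuesday.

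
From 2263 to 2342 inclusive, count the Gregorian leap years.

19

Years divisible by 4: 2264, 2268, …, 2340 — 20 in all.
Of these, 2300 is divisible by 100 but not 400, so not leap.
Leap years: 20 − 1 = 19.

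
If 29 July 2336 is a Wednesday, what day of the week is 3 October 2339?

July 29, 2336 → July 29, 2337: 365 days.
July 29, 2337 → July 29, 2338: 365 days.
July 29, 2338 → July 29, 2339: 365 days.
July 2339: 31 − 29 = 2 days remain.
Then August (31), September (30): 31 + 30 = 61 days.
October 1–3, 2339: 3 days.
Residual: 66 days.
Total: 1161 days.
1161 mod 7 = 6, so 6 days after Wednesday is Tuesday.

Tuesday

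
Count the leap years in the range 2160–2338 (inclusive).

Years divisible by 4: 2160, 2164, …, 2336 — 45 in all.
Of these, 2200, 2300 are divisible by 100 but not 400, so not leap.
Leap years: 45 − 2 = 43.

43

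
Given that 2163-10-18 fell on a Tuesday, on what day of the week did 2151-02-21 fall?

Count forward from the earlier date (February 21, 2151) to the later (October 18, 2163):
From February 21, 2151 to February 21, 2163: 12 years, of which 3 contain a Feb 29 — 9×365 + 3×366 = 4383 days.
February 2163: 28 − 21 = 7 days remain (2163 is not a leap year, so February has 28 days).
Then March (31), April (30), May (31), June (30), July (31), August (31), September (30): 31 + 30 + 31 + 30 + 31 + 31 + 30 = 214 days.
October 1–18, 2163: 18 days.
Residual: 239 days.
Total: 4622 days.
4622 mod 7 = 2, so 2 days before Tuesday is Sunday.

Sunday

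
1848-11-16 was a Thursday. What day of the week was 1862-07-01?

Day-of-year of November 16, 1848: 321.
Day-of-year of July 1, 1862: 182.
1848 has 366 days, so 366 − 321 = 45 days remain in 1848.
Full years 1849–1861: 10 common + 3 leap = 10×365 + 3×366 = 4748 days.
Total: 45 + 4748 + 182 = 4975 days.
4975 mod 7 = 5, so 5 days after Thursday is Tuesday.

Tuesday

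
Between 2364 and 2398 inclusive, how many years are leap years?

Years divisible by 4 in [2364, 2398]: 2364, 2368, 2372, 2376, 2380, 2384, 2388, 2392, 2396.
No century exceptions apply. Count: 9.

9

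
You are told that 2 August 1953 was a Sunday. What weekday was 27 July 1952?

Sunday

Count forward from the earlier date (July 27, 1952) to the later (August 2, 1953):
July 27, 1952 → July 27, 1953: 365 days.
July 1953: 31 − 27 = 4 days remain.
August 1–2, 1953: 2 days.
Residual: 6 days.
Total: 371 days.
371 is a multiple of 7, so 27 July 1952 falls on the same weekday: Sunday.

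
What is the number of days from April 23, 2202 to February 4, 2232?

10879

From April 23, 2202 to April 23, 2231: 29 years, of which 7 contain a Feb 29 — 22×365 + 7×366 = 10592 days.
April 2231: 30 − 23 = 7 days remain.
Then 9 full months totalling 276 days.
February 1–4, 2232: 4 days (2232 is a leap year).
Residual: 287 days.
Total: 10879 days.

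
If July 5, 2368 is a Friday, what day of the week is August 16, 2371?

Day-of-year of July 5, 2368: 187.
Day-of-year of August 16, 2371: 228.
2368 has 366 days, so 366 − 187 = 179 days remain in 2368.
Full years: 2369: 365; 2370: 365. Sum = 730.
Total: 179 + 730 + 228 = 1137 days.
1137 mod 7 = 3, so 3 days after Friday is Monday.

Monday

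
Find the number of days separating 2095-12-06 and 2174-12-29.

28877

From December 6, 2095 to December 6, 2174: 79 years, of which 19 contain a Feb 29 — 60×365 + 19×366 = 28854 days.
(2100 is not a leap year (divisible by 100 but not 400).)
Within December 2174: 29 − 6 = 23 days.
Total: 28877 days.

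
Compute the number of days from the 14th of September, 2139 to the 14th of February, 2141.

September 2139: 30 − 14 = 16 days remain.
Then 16 full months totalling 489 days.
February 1–14, 2141: 14 days (2141 is not a leap year).
Total: 16 + 489 + 14 = 519 days.

519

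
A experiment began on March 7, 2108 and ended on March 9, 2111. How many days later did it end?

1097

March 7, 2108 → March 7, 2109: 365 days.
March 7, 2109 → March 7, 2110: 365 days.
March 7, 2110 → March 7, 2111: 365 days.
Within March 2111: 9 − 7 = 2 days.
Total: 1097 days.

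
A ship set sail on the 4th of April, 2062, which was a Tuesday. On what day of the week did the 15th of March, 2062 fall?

Wednesday

Count forward from the earlier date (March 15, 2062) to the later (April 4, 2062):
March 2062: 31 − 15 = 16 days remain.
April 1–4, 2062: 4 days.
Total: 16 + 4 = 20 days.
20 mod 7 = 6, so 6 days before Tuesday is Wednesday.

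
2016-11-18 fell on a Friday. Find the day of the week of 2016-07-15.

Friday

Count forward from the earlier date (July 15, 2016) to the later (November 18, 2016):
July 2016: 31 − 15 = 16 days remain.
Then August (31), September (30), October (31): 31 + 30 + 31 = 92 days.
November 1–18, 2016: 18 days.
Total: 16 + 92 + 18 = 126 days.
126 is a multiple of 7, so 2016-07-15 falls on the same weekday: Friday.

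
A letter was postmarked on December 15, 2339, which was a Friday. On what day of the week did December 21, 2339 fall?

Within December 2339: 21 − 15 = 6 days.
6 mod 7 = 6, so 6 days after Friday is Thursday.

Thursday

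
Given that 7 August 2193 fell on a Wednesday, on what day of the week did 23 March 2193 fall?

Saturday

Count forward from the earlier date (March 23, 2193) to the later (August 7, 2193):
March 2193: 31 − 23 = 8 days remain.
Then April (30), May (31), June (30), July (31): 30 + 31 + 30 + 31 = 122 days.
August 1–7, 2193: 7 days.
Total: 8 + 122 + 7 = 137 days.
137 mod 7 = 4, so 4 days before Wednesday is Saturday.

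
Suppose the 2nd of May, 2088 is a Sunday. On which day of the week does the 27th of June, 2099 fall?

Saturday

From May 2, 2088 to May 2, 2099: 11 years, of which 2 contain a Feb 29 — 9×365 + 2×366 = 4017 days.
May 2099: 31 − 2 = 29 days remain.
June 1–27, 2099: 27 days.
Residual: 56 days.
Total: 4073 days.
4073 mod 7 = 6, so 6 days after Sunday is Saturday.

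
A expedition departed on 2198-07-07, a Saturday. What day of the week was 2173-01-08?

Count forward from the earlier date (January 8, 2173) to the later (July 7, 2198):
Day-of-year of January 8, 2173: 8.
Day-of-year of July 7, 2198: 188.
2173 has 365 days, so 365 − 8 = 357 days remain in 2173.
Full years 2174–2197: 18 common + 6 leap = 18×365 + 6×366 = 8766 days.
Total: 357 + 8766 + 188 = 9311 days.
9311 mod 7 = 1, so 1 day before Saturday is Friday.

Friday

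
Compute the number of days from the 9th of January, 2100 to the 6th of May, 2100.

117

January 2100: 31 − 9 = 22 days remain.
Then February 2100 (28), March (31), April (30): 28 + 31 + 30 = 89 days.
May 1–6, 2100: 6 days.
Total: 22 + 89 + 6 = 117 days.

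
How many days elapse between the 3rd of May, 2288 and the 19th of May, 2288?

Within May 2288: 19 − 3 = 16 days.

16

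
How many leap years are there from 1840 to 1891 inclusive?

Years divisible by 4: 1840, 1844, …, 1888 — 13 in all.
No century exceptions apply. Count: 13.

13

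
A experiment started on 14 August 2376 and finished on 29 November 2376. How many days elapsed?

107

August 2376: 31 − 14 = 17 days remain.
Then September (30), October (31): 30 + 31 = 61 days.
November 1–29, 2376: 29 days.
Total: 17 + 61 + 29 = 107 days.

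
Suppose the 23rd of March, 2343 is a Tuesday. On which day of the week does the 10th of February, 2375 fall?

Monday

Day-of-year of March 23, 2343: 82.
Day-of-year of February 10, 2375: 41.
2343 has 365 days, so 365 − 82 = 283 days remain in 2343.
Full years 2344–2374: 23 common + 8 leap = 23×365 + 8×366 = 11323 days.
Total: 283 + 11323 + 41 = 11647 days.
11647 mod 7 = 6, so 6 days after Tuesday is Monday.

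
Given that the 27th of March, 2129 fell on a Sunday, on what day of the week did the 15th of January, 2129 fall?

Saturday

Count forward from the earlier date (January 15, 2129) to the later (March 27, 2129):
January 2129: 31 − 15 = 16 days remain.
Then February 2129 (28): 28 days.
March 1–27, 2129: 27 days.
Total: 16 + 28 + 27 = 71 days.
71 mod 7 = 1, so 1 day before Sunday is Saturday.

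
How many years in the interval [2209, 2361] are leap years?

Years divisible by 4: 2212, 2216, …, 2360 — 38 in all.
Of these, 2300 is divisible by 100 but not 400, so not leap.
Leap years: 38 − 1 = 37.

37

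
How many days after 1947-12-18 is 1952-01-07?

Day-of-year of December 18, 1947: 352.
Day-of-year of January 7, 1952: 7.
1947 has 365 days, so 365 − 352 = 13 days remain in 1947.
Full years: 1948: 366; 1949: 365; 1950: 365; 1951: 365. Sum = 1461.
Total: 13 + 1461 + 7 = 1481 days.

1481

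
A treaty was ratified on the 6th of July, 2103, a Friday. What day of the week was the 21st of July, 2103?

Within July 2103: 21 − 6 = 15 days.
15 mod 7 = 1, so 1 day after Friday is Saturday.

Saturday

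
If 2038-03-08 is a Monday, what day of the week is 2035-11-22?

Count forward from the earlier date (November 22, 2035) to the later (March 8, 2038):
November 22, 2035 → November 22, 2036: 366 days (2036 is a leap year).
November 22, 2036 → November 22, 2037: 365 days.
November 2037: 30 − 22 = 8 days remain.
Then December (31), January (31), February 2038 (28): 31 + 31 + 28 = 90 days.
March 1–8, 2038: 8 days.
Residual: 106 days.
Total: 837 days.
837 mod 7 = 4, so 4 days before Monday is Thursday.

Thursday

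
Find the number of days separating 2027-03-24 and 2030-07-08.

March 24, 2027 → March 24, 2028: 366 days (2028 is a leap year).
March 24, 2028 → March 24, 2029: 365 days.
March 24, 2029 → March 24, 2030: 365 days.
March 2030: 31 − 24 = 7 days remain.
Then April (30), May (31), June (30): 30 + 31 + 30 = 91 days.
July 1–8, 2030: 8 days.
Residual: 106 days.
Total: 1202 days.

1202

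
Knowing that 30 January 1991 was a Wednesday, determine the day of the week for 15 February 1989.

Wednesday

Count forward from the earlier date (February 15, 1989) to the later (January 30, 1991):
February 1989: 28 − 15 = 13 days remain (1989 is not a leap year, so February has 28 days).
Then 22 full months totalling 671 days.
January 1–30, 1991: 30 days.
Total: 13 + 671 + 30 = 714 days.
714 is a multiple of 7, so 15 February 1989 falls on the same weekday: Wednesday.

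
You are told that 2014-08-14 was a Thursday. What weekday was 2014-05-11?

Sunday

Count forward from the earlier date (May 11, 2014) to the later (August 14, 2014):
May 2014: 31 − 11 = 20 days remain.
Then June (30), July (31): 30 + 31 = 61 days.
August 1–14, 2014: 14 days.
Total: 20 + 61 + 14 = 95 days.
95 mod 7 = 4, so 4 days before Thursday is Sunday.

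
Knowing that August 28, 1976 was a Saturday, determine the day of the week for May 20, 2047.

Monday

From August 28, 1976 to August 28, 2046: 70 years, of which 17 contain a Feb 29 — 53×365 + 17×366 = 25567 days.
(2000 is a leap year (divisible by 400).)
August 2046: 31 − 28 = 3 days remain.
Then September (30), October (31), November (30), December (31), January (31), February 2047 (28), March (31), April (30): 30 + 31 + 30 + 31 + 31 + 28 + 31 + 30 = 242 days.
May 1–20, 2047: 20 days.
Residual: 265 days.
Total: 25832 days.
25832 mod 7 = 2, so 2 days after Saturday is Monday.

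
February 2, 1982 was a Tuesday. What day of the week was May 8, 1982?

Saturday

February 1982: 28 − 2 = 26 days remain (1982 is not a leap year, so February has 28 days).
Then March (31), April (30): 31 + 30 = 61 days.
May 1–8, 1982: 8 days.
Total: 26 + 61 + 8 = 95 days.
95 mod 7 = 4, so 4 days after Tuesday is Saturday.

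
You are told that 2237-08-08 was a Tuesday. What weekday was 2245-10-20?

Monday

Day-of-year of August 8, 2237: 220.
Day-of-year of October 20, 2245: 293.
2237 has 365 days, so 365 − 220 = 145 days remain in 2237.
Full years 2238–2244: 5 common + 2 leap = 5×365 + 2×366 = 2557 days.
Total: 145 + 2557 + 293 = 2995 days.
2995 mod 7 = 6, so 6 days after Tuesday is Monday.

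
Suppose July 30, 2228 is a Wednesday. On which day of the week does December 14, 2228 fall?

July 2228: 31 − 30 = 1 day remains.
Then August (31), September (30), October (31), November (30): 31 + 30 + 31 + 30 = 122 days.
December 1–14, 2228: 14 days.
Total: 1 + 122 + 14 = 137 days.
137 mod 7 = 4, so 4 days after Wednesday is Sunday.

Sunday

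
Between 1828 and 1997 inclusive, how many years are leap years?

42

Years divisible by 4: 1828, 1832, …, 1996 — 43 in all.
Of these, 1900 is divisible by 100 but not 400, so not leap.
Leap years: 43 − 1 = 42.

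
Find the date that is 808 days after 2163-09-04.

2165-11-20

Count 808 days after September 4, 2163:
Day-of-year of September 4, 2163: 247.
Day-of-year of November 20, 2165: 324.
2163 has 365 days, so 365 − 247 = 118 days remain in 2163.
Full years: 2164: 366. Sum = 366.
Total: 118 + 366 + 324 = 808 days.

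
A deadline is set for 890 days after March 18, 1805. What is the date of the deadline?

August 25, 1807

Count 890 days after March 18, 1805:
Day-of-year of March 18, 1805: 77.
Day-of-year of August 25, 1807: 237.
1805 has 365 days, so 365 − 77 = 288 days remain in 1805.
Full years: 1806: 365. Sum = 365.
Total: 288 + 365 + 237 = 890 days.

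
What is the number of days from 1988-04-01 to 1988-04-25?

Within April 1988: 25 − 1 = 24 days.

24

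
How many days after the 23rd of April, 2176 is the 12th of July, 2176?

April 2176: 30 − 23 = 7 days remain.
Then May (31), June (30): 31 + 30 = 61 days.
July 1–12, 2176: 12 days.
Total: 7 + 61 + 12 = 80 days.

80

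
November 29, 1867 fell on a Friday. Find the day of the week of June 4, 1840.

Thursday

Count forward from the earlier date (June 4, 1840) to the later (November 29, 1867):
From June 4, 1840 to June 4, 1867: 27 years, of which 6 contain a Feb 29 — 21×365 + 6×366 = 9861 days.
June 1867: 30 − 4 = 26 days remain.
Then July (31), August (31), September (30), October (31): 31 + 31 + 30 + 31 = 123 days.
November 1–29, 1867: 29 days.
Residual: 178 days.
Total: 10039 days.
10039 mod 7 = 1, so 1 day before Friday is Thursday.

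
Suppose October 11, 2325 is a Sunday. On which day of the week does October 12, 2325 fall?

Within October 2325: 12 − 11 = 1 day.
1 mod 7 = 1, so 1 day after Sunday is Monday.

Monday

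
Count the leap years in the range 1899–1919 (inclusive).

Years divisible by 4 in [1899, 1919]: 1900, 1904, 1908, 1912, 1916.
Of these, 1900 is divisible by 100 but not 400, so not leap.
Leap years: 5 − 1 = 4.

4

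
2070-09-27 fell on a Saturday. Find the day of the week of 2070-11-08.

Saturday

September 2070: 30 − 27 = 3 days remain.
Then October (31): 31 days.
November 1–8, 2070: 8 days.
Total: 3 + 31 + 8 = 42 days.
42 is a multiple of 7, so 2070-11-08 falls on the same weekday: Saturday.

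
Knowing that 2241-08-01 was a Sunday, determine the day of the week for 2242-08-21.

August 2241: 31 − 1 = 30 days remain.
Then 11 full months totalling 334 days.
August 1–21, 2242: 21 days.
Total: 30 + 334 + 21 = 385 days.
385 is a multiple of 7, so 2242-08-21 falls on the same weekday: Sunday.

Sunday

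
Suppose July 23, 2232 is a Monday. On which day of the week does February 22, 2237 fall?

July 23, 2232 → July 23, 2233: 365 days.
July 23, 2233 → July 23, 2234: 365 days.
July 23, 2234 → July 23, 2235: 365 days.
July 23, 2235 → July 23, 2236: 366 days (2236 is a leap year).
July 2236: 31 − 23 = 8 days remain.
Then August (31), September (30), October (31), November (30), December (31), January (31): 31 + 30 + 31 + 30 + 31 + 31 = 184 days.
February 1–22, 2237: 22 days (2237 is not a leap year).
Residual: 214 days.
Total: 1675 days.
1675 mod 7 = 2, so 2 days after Monday is Wednesday.

Wednesday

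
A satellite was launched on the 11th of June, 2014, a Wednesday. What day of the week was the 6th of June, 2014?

Count forward from the earlier date (June 6, 2014) to the later (June 11, 2014):
Within June 2014: 11 − 6 = 5 days.
5 mod 7 = 5, so 5 days before Wednesday is Friday.

Friday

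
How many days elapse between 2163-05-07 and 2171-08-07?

Day-of-year of May 7, 2163: 127.
Day-of-year of August 7, 2171: 219.
2163 has 365 days, so 365 − 127 = 238 days remain in 2163.
Full years 2164–2170: 5 common + 2 leap = 5×365 + 2×366 = 2557 days.
Total: 238 + 2557 + 219 = 3014 days.

3014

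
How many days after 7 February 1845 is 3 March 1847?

754

Day-of-year of February 7, 1845: 38.
Day-of-year of March 3, 1847: 62.
1845 has 365 days, so 365 − 38 = 327 days remain in 1845.
Full years: 1846: 365. Sum = 365.
Total: 327 + 365 + 62 = 754 days.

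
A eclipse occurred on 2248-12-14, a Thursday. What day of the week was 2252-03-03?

Day-of-year of December 14, 2248: 349.
Day-of-year of March 3, 2252: 63.
2248 has 366 days, so 366 − 349 = 17 days remain in 2248.
Full years: 2249: 365; 2250: 365; 2251: 365. Sum = 1095.
Total: 17 + 1095 + 63 = 1175 days.
1175 mod 7 = 6, so 6 days after Thursday is Wednesday.

Wednesday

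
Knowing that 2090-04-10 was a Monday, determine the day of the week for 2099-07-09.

From April 10, 2090 to April 10, 2099: 9 years, of which 2 contain a Feb 29 — 7×365 + 2×366 = 3287 days.
April 2099: 30 − 10 = 20 days remain.
Then May (31), June (30): 31 + 30 = 61 days.
July 1–9, 2099: 9 days.
Residual: 90 days.
Total: 3377 days.
3377 mod 7 = 3, so 3 days after Monday is Thursday.

Thursday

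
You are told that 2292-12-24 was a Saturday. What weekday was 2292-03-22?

Count forward from the earlier date (March 22, 2292) to the later (December 24, 2292):
March 2292: 31 − 22 = 9 days remain.
Then April (30), May (31), June (30), July (31), August (31), September (30), October (31), November (30): 30 + 31 + 30 + 31 + 31 + 30 + 31 + 30 = 244 days.
December 1–24, 2292: 24 days.
Total: 9 + 244 + 24 = 277 days.
277 mod 7 = 4, so 4 days before Saturday is Tuesday.

Tuesday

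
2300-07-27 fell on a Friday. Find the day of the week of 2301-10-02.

July 2300: 31 − 27 = 4 days remain.
Then 14 full months totalling 426 days.
October 1–2, 2301: 2 days.
Total: 4 + 426 + 2 = 432 days.
432 mod 7 = 5, so 5 days after Friday is Wednesday.

Wednesday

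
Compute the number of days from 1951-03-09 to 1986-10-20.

13009

Day-of-year of March 9, 1951: 68.
Day-of-year of October 20, 1986: 293.
1951 has 365 days, so 365 − 68 = 297 days remain in 1951.
Full years 1952–1985: 25 common + 9 leap = 25×365 + 9×366 = 12419 days.
Total: 297 + 12419 + 293 = 13009 days.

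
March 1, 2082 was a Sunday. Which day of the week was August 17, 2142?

From March 1, 2082 to March 1, 2142: 60 years, of which 14 contain a Feb 29 — 46×365 + 14×366 = 21914 days.
(2100 is not a leap year (divisible by 100 but not 400).)
March 2142: 31 − 1 = 30 days remain.
Then April (30), May (31), June (30), July (31): 30 + 31 + 30 + 31 = 122 days.
August 1–17, 2142: 17 days.
Residual: 169 days.
Total: 22083 days.
22083 mod 7 = 5, so 5 days after Sunday is Friday.

Friday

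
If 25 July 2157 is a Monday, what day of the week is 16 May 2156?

Count forward from the earlier date (May 16, 2156) to the later (July 25, 2157):
Day-of-year of May 16, 2156: 137.
Day-of-year of July 25, 2157: 206.
2156 has 366 days, so 366 − 137 = 229 days remain in 2156.
Total: 229 + 206 = 435 days.
435 mod 7 = 1, so 1 day before Monday is Sunday.

Sunday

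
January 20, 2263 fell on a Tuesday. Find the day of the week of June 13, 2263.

January 2263: 31 − 20 = 11 days remain.
Then February 2263 (28), March (31), April (30), May (31): 28 + 31 + 30 + 31 = 120 days.
June 1–13, 2263: 13 days.
Total: 11 + 120 + 13 = 144 days.
144 mod 7 = 4, so 4 days after Tuesday is Saturday.

Saturday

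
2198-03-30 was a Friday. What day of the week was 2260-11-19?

From March 30, 2198 to March 30, 2260: 62 years, of which 15 contain a Feb 29 — 47×365 + 15×366 = 22645 days.
(2200 is not a leap year (divisible by 100 but not 400).)
March 2260: 31 − 30 = 1 day remains.
Then April (30), May (31), June (30), July (31), August (31), September (30), October (31): 30 + 31 + 30 + 31 + 31 + 30 + 31 = 214 days.
November 1–19, 2260: 19 days.
Residual: 234 days.
Total: 22879 days.
22879 mod 7 = 3, so 3 days after Friday is Monday.

Monday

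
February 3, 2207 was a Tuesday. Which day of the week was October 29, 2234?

Day-of-year of February 3, 2207: 34.
Day-of-year of October 29, 2234: 302.
2207 has 365 days, so 365 − 34 = 331 days remain in 2207.
Full years 2208–2233: 19 common + 7 leap = 19×365 + 7×366 = 9497 days.
Total: 331 + 9497 + 302 = 10130 days.
10130 mod 7 = 1, so 1 day after Tuesday is Wednesday.

Wednesday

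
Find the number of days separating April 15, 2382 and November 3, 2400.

From April 15, 2382 to April 15, 2400: 18 years, of which 5 contain a Feb 29 — 13×365 + 5×366 = 6575 days.
(2400 is a leap year (divisible by 400).)
April 2400: 30 − 15 = 15 days remain.
Then May (31), June (30), July (31), August (31), September (30), October (31): 31 + 30 + 31 + 31 + 30 + 31 = 184 days.
November 1–3, 2400: 3 days.
Residual: 202 days.
Total: 6777 days.

6777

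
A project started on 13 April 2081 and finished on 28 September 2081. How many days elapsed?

April 2081: 30 − 13 = 17 days remain.
Then May (31), June (30), July (31), August (31): 31 + 30 + 31 + 31 = 123 days.
September 1–28, 2081: 28 days.
Total: 17 + 123 + 28 = 168 days.

168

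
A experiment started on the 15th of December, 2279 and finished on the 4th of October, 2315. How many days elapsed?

From December 15, 2279 to December 15, 2314: 35 years, of which 8 contain a Feb 29 — 27×365 + 8×366 = 12783 days.
(2300 is not a leap year (divisible by 100 but not 400).)
December 2314: 31 − 15 = 16 days remain.
Then 9 full months totalling 273 days.
October 1–4, 2315: 4 days.
Residual: 293 days.
Total: 13076 days.

13076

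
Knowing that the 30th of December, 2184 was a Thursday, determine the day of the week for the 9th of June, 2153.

Saturday

Count forward from the earlier date (June 9, 2153) to the later (December 30, 2184):
Day-of-year of June 9, 2153: 160.
Day-of-year of December 30, 2184: 365.
2153 has 365 days, so 365 − 160 = 205 days remain in 2153.
Full years 2154–2183: 23 common + 7 leap = 23×365 + 7×366 = 10957 days.
Total: 205 + 10957 + 365 = 11527 days.
11527 mod 7 = 5, so 5 days before Thursday is Saturday.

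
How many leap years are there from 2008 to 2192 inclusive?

Years divisible by 4: 2008, 2012, …, 2192 — 47 in all.
Of these, 2100 is divisible by 100 but not 400, so not leap.
Leap years: 47 − 1 = 46.

46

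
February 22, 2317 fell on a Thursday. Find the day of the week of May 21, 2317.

Monday

February 2317: 28 − 22 = 6 days remain (2317 is not a leap year, so February has 28 days).
Then March (31), April (30): 31 + 30 = 61 days.
May 1–21, 2317: 21 days.
Total: 6 + 61 + 21 = 88 days.
88 mod 7 = 4, so 4 days after Thursday is Monday.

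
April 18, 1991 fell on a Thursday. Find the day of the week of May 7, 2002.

From April 18, 1991 to April 18, 2002: 11 years, of which 3 contain a Feb 29 — 8×365 + 3×366 = 4018 days.
(2000 is a leap year (divisible by 400).)
April 2002: 30 − 18 = 12 days remain.
May 1–7, 2002: 7 days.
Residual: 19 days.
Total: 4037 days.
4037 mod 7 = 5, so 5 days after Thursday is Tuesday.

Tuesday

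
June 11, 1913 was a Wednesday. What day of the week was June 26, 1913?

Within June 1913: 26 − 11 = 15 days.
15 mod 7 = 1, so 1 day after Wednesday is Thursday.

Thursday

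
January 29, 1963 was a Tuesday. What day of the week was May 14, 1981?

From January 29, 1963 to January 29, 1981: 18 years, of which 5 contain a Feb 29 — 13×365 + 5×366 = 6575 days.
January 1981: 31 − 29 = 2 days remain.
Then February 1981 (28), March (31), April (30): 28 + 31 + 30 = 89 days.
May 1–14, 1981: 14 days.
Residual: 105 days.
Total: 6680 days.
6680 mod 7 = 2, so 2 days after Tuesday is Thursday.

Thursday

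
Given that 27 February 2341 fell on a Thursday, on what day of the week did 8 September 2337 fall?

Count forward from the earlier date (September 8, 2337) to the later (February 27, 2341):
Day-of-year of September 8, 2337: 251.
Day-of-year of February 27, 2341: 58.
2337 has 365 days, so 365 − 251 = 114 days remain in 2337.
Full years: 2338: 365; 2339: 365; 2340: 366. Sum = 1096.
Total: 114 + 1096 + 58 = 1268 days.
1268 mod 7 = 1, so 1 day before Thursday is Wednesday.

Wednesday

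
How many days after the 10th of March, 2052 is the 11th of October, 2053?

580

Day-of-year of March 10, 2052: 70.
Day-of-year of October 11, 2053: 284.
2052 has 366 days, so 366 − 70 = 296 days remain in 2052.
Total: 296 + 284 = 580 days.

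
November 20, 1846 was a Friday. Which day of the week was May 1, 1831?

Count forward from the earlier date (May 1, 1831) to the later (November 20, 1846):
Day-of-year of May 1, 1831: 121.
Day-of-year of November 20, 1846: 324.
1831 has 365 days, so 365 − 121 = 244 days remain in 1831.
Full years 1832–1845: 10 common + 4 leap = 10×365 + 4×366 = 5114 days.
Total: 244 + 5114 + 324 = 5682 days.
5682 mod 7 = 5, so 5 days before Friday is Sunday.

Sunday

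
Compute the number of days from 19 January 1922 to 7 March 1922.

47

January 1922: 31 − 19 = 12 days remain.
Then February 1922 (28): 28 days.
March 1–7, 1922: 7 days.
Total: 12 + 28 + 7 = 47 days.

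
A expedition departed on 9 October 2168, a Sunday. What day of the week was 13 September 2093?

Count forward from the earlier date (September 13, 2093) to the later (October 9, 2168):
Day-of-year of September 13, 2093: 256.
Day-of-year of October 9, 2168: 283.
2093 has 365 days, so 365 − 256 = 109 days remain in 2093.
Full years 2094–2167: 57 common + 17 leap = 57×365 + 17×366 = 27027 days.
Total: 109 + 27027 + 283 = 27419 days.
27419 is a multiple of 7, so 13 September 2093 falls on the same weekday: Sunday.

Sunday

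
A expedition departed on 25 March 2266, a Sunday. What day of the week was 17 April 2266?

Tuesday

March 2266: 31 − 25 = 6 days remain.
April 1–17, 2266: 17 days.
Total: 6 + 17 = 23 days.
23 mod 7 = 2, so 2 days after Sunday is Tuesday.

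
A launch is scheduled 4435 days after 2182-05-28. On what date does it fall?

2194-07-19

Count 4435 days after May 28, 2182:
Day-of-year of May 28, 2182: 148.
Day-of-year of July 19, 2194: 200.
2182 has 365 days, so 365 − 148 = 217 days remain in 2182.
Full years 2183–2193: 8 common + 3 leap = 8×365 + 3×366 = 4018 days.
Total: 217 + 4018 + 200 = 4435 days.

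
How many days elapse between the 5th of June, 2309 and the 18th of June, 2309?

13

Within June 2309: 18 − 5 = 13 days.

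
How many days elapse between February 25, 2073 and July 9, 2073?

134

February 2073: 28 − 25 = 3 days remain (2073 is not a leap year, so February has 28 days).
Then March (31), April (30), May (31), June (30): 31 + 30 + 31 + 30 = 122 days.
July 1–9, 2073: 9 days.
Total: 3 + 122 + 9 = 134 days.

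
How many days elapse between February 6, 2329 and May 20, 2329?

February 2329: 28 − 6 = 22 days remain (2329 is not a leap year, so February has 28 days).
Then March (31), April (30): 31 + 30 = 61 days.
May 1–20, 2329: 20 days.
Total: 22 + 61 + 20 = 103 days.

103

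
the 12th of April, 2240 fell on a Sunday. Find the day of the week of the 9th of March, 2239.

Count forward from the earlier date (March 9, 2239) to the later (April 12, 2240):
March 2239: 31 − 9 = 22 days remain.
Then 12 full months totalling 366 days.
April 1–12, 2240: 12 days.
Total: 22 + 366 + 12 = 400 days.
400 mod 7 = 1, so 1 day before Sunday is Saturday.

Saturday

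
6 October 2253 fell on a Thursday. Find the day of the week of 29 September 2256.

Monday

October 6, 2253 → October 6, 2254: 365 days.
October 6, 2254 → October 6, 2255: 365 days.
October 2255: 31 − 6 = 25 days remain.
Then 10 full months totalling 305 days.
September 1–29, 2256: 29 days.
Residual: 359 days.
Total: 1089 days.
1089 mod 7 = 4, so 4 days after Thursday is Monday.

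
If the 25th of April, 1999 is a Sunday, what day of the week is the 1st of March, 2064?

Saturday

From April 25, 1999 to April 25, 2063: 64 years, of which 16 contain a Feb 29 — 48×365 + 16×366 = 23376 days.
(2000 is a leap year (divisible by 400).)
April 2063: 30 − 25 = 5 days remain.
Then 10 full months totalling 305 days.
March 1, 2064: 1 day.
Residual: 311 days.
Total: 23687 days.
23687 mod 7 = 6, so 6 days after Sunday is Saturday.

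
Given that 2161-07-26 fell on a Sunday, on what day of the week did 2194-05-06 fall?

Tuesday

From July 26, 2161 to July 26, 2193: 32 years, of which 8 contain a Feb 29 — 24×365 + 8×366 = 11688 days.
July 2193: 31 − 26 = 5 days remain.
Then 9 full months totalling 273 days.
May 1–6, 2194: 6 days.
Residual: 284 days.
Total: 11972 days.
11972 mod 7 = 2, so 2 days after Sunday is Tuesday.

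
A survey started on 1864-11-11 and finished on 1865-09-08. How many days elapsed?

301

November 1864: 30 − 11 = 19 days remain.
Then 9 full months totalling 274 days.
September 1–8, 1865: 8 days.
Total: 19 + 274 + 8 = 301 days.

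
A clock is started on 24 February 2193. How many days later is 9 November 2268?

Day-of-year of February 24, 2193: 55.
Day-of-year of November 9, 2268: 314.
2193 has 365 days, so 365 − 55 = 310 days remain in 2193.
Full years 2194–2267: 57 common + 17 leap = 57×365 + 17×366 = 27027 days.
Total: 310 + 27027 + 314 = 27651 days.

27651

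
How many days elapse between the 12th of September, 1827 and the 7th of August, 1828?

September 1827: 30 − 12 = 18 days remain.
Then 10 full months totalling 305 days.
August 1–7, 1828: 7 days.
Total: 18 + 305 + 7 = 330 days.

330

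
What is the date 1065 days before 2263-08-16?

2260-09-15

Count 1065 days before August 16, 2263:
Day-of-year of September 15, 2260: 259.
Day-of-year of August 16, 2263: 228.
2260 has 366 days, so 366 − 259 = 107 days remain in 2260.
Full years: 2261: 365; 2262: 365. Sum = 730.
Total: 107 + 730 + 228 = 1065 days.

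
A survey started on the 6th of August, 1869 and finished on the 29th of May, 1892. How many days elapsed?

8332

Day-of-year of August 6, 1869: 218.
Day-of-year of May 29, 1892: 150.
1869 has 365 days, so 365 − 218 = 147 days remain in 1869.
Full years 1870–1891: 17 common + 5 leap = 17×365 + 5×366 = 8035 days.
Total: 147 + 8035 + 150 = 8332 days.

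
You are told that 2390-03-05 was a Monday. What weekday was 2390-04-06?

March 2390: 31 − 5 = 26 days remain.
April 1–6, 2390: 6 days.
Total: 26 + 6 = 32 days.
32 mod 7 = 4, so 4 days after Monday is Friday.

Friday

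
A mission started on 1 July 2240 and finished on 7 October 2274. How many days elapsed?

12516

Day-of-year of July 1, 2240: 183.
Day-of-year of October 7, 2274: 280.
2240 has 366 days, so 366 − 183 = 183 days remain in 2240.
Full years 2241–2273: 25 common + 8 leap = 25×365 + 8×366 = 12053 days.
Total: 183 + 12053 + 280 = 12516 days.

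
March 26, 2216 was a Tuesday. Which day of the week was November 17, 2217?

Monday

March 26, 2216 → March 26, 2217: 365 days.
March 2217: 31 − 26 = 5 days remain.
Then April (30), May (31), June (30), July (31), August (31), September (30), October (31): 30 + 31 + 30 + 31 + 31 + 30 + 31 = 214 days.
November 1–17, 2217: 17 days.
Residual: 236 days.
Total: 601 days.
601 mod 7 = 6, so 6 days after Tuesday is Monday.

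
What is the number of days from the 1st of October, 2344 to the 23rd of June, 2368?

Day-of-year of October 1, 2344: 275.
Day-of-year of June 23, 2368: 175.
2344 has 366 days, so 366 − 275 = 91 days remain in 2344.
Full years 2345–2367: 18 common + 5 leap = 18×365 + 5×366 = 8400 days.
Total: 91 + 8400 + 175 = 8666 days.

8666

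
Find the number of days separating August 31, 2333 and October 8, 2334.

403

August 2333: 31 − 31 = 0 days remain.
Then 13 full months totalling 395 days.
October 1–8, 2334: 8 days.
Total: 0 + 395 + 8 = 403 days.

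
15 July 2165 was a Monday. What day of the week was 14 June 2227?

Thursday

From July 15, 2165 to July 15, 2226: 61 years, of which 14 contain a Feb 29 — 47×365 + 14×366 = 22279 days.
(2200 is not a leap year (divisible by 100 but not 400).)
July 2226: 31 − 15 = 16 days remain.
Then 10 full months totalling 304 days.
June 1–14, 2227: 14 days.
Residual: 334 days.
Total: 22613 days.
22613 mod 7 = 3, so 3 days after Monday is Thursday.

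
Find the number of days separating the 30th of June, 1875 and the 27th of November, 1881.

2342

June 30, 1875 → June 30, 1876: 366 days (1876 is a leap year).
June 30, 1876 → June 30, 1877: 365 days.
June 30, 1877 → June 30, 1878: 365 days.
June 30, 1878 → June 30, 1879: 365 days.
June 30, 1879 → June 30, 1880: 366 days (1880 is a leap year).
June 30, 1880 → June 30, 1881: 365 days.
June 1881: 30 − 30 = 0 days remain.
Then July (31), August (31), September (30), October (31): 31 + 31 + 30 + 31 = 123 days.
November 1–27, 1881: 27 days.
Residual: 150 days.
Total: 2342 days.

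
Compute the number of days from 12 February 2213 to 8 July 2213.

February 2213: 28 − 12 = 16 days remain (2213 is not a leap year, so February has 28 days).
Then March (31), April (30), May (31), June (30): 31 + 30 + 31 + 30 = 122 days.
July 1–8, 2213: 8 days.
Total: 16 + 122 + 8 = 146 days.

146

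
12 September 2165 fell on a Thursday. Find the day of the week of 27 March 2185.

Sunday

Day-of-year of September 12, 2165: 255.
Day-of-year of March 27, 2185: 86.
2165 has 365 days, so 365 − 255 = 110 days remain in 2165.
Full years 2166–2184: 14 common + 5 leap = 14×365 + 5×366 = 6940 days.
Total: 110 + 6940 + 86 = 7136 days.
7136 mod 7 = 3, so 3 days after Thursday is Sunday.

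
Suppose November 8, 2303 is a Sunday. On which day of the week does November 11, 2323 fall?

Sunday

Day-of-year of November 8, 2303: 312.
Day-of-year of November 11, 2323: 315.
2303 has 365 days, so 365 − 312 = 53 days remain in 2303.
Full years 2304–2322: 14 common + 5 leap = 14×365 + 5×366 = 6940 days.
Total: 53 + 6940 + 315 = 7308 days.
7308 is a multiple of 7, so November 11, 2323 falls on the same weekday: Sunday.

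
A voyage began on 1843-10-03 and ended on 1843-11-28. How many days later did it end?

October 1843: 31 − 3 = 28 days remain.
November 1–28, 1843: 28 days.
Total: 28 + 28 = 56 days.

56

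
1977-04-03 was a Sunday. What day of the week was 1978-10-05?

Thursday

April 1977: 30 − 3 = 27 days remain.
Then 17 full months totalling 518 days.
October 1–5, 1978: 5 days.
Total: 27 + 518 + 5 = 550 days.
550 mod 7 = 4, so 4 days after Sunday is Thursday.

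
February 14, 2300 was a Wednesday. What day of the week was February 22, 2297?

Monday

Count forward from the earlier date (February 22, 2297) to the later (February 14, 2300):
February 22, 2297 → February 22, 2298: 365 days.
February 22, 2298 → February 22, 2299: 365 days.
February 2299: 28 − 22 = 6 days remain (2299 is not a leap year, so February has 28 days).
Then 11 full months totalling 337 days.
February 1–14, 2300: 14 days (2300 is not a leap year (divisible by 100 but not 400)).
Residual: 357 days.
Total: 1087 days.
1087 mod 7 = 2, so 2 days before Wednesday is Monday.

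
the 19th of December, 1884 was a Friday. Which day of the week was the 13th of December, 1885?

Sunday

December 1884: 31 − 19 = 12 days remain.
Then 11 full months totalling 334 days.
December 1–13, 1885: 13 days.
Residual: 359 days.
Total: 359 days.
359 mod 7 = 2, so 2 days after Friday is Sunday.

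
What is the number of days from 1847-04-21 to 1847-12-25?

248

April 1847: 30 − 21 = 9 days remain.
Then May (31), June (30), July (31), August (31), September (30), October (31), November (30): 31 + 30 + 31 + 31 + 30 + 31 + 30 = 214 days.
December 1–25, 1847: 25 days.
Total: 9 + 214 + 25 = 248 days.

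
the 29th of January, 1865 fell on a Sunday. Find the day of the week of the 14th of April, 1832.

Count forward from the earlier date (April 14, 1832) to the later (January 29, 1865):
Day-of-year of April 14, 1832: 105.
Day-of-year of January 29, 1865: 29.
1832 has 366 days, so 366 − 105 = 261 days remain in 1832.
Full years 1833–1864: 24 common + 8 leap = 24×365 + 8×366 = 11688 days.
Total: 261 + 11688 + 29 = 11978 days.
11978 mod 7 = 1, so 1 day before Sunday is Saturday.

Saturday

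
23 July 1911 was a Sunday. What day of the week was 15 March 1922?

Wednesday

From July 23, 1911 to July 23, 1921: 10 years, of which 3 contain a Feb 29 — 7×365 + 3×366 = 3653 days.
July 1921: 31 − 23 = 8 days remain.
Then August (31), September (30), October (31), November (30), December (31), January (31), February 1922 (28): 31 + 30 + 31 + 30 + 31 + 31 + 28 = 212 days.
March 1–15, 1922: 15 days.
Residual: 235 days.
Total: 3888 days.
3888 mod 7 = 3, so 3 days after Sunday is Wednesday.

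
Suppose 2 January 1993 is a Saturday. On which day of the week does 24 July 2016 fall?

From January 2, 1993 to January 2, 2016: 23 years, of which 5 contain a Feb 29 — 18×365 + 5×366 = 8400 days.
(2000 is a leap year (divisible by 400).)
January 2016: 31 − 2 = 29 days remain.
Then February 2016 (29), March (31), April (30), May (31), June (30): 29 + 31 + 30 + 31 + 30 = 151 days.
July 1–24, 2016: 24 days.
Residual: 204 days.
Total: 8604 days.
8604 mod 7 = 1, so 1 day after Saturday is Sunday.

Sunday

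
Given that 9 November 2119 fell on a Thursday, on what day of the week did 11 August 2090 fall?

Friday

Count forward from the earlier date (August 11, 2090) to the later (November 9, 2119):
From August 11, 2090 to August 11, 2119: 29 years, of which 6 contain a Feb 29 — 23×365 + 6×366 = 10591 days.
(2100 is not a leap year (divisible by 100 but not 400).)
August 2119: 31 − 11 = 20 days remain.
Then September (30), October (31): 30 + 31 = 61 days.
November 1–9, 2119: 9 days.
Residual: 90 days.
Total: 10681 days.
10681 mod 7 = 6, so 6 days before Thursday is Friday.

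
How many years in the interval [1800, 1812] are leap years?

3

Years divisible by 4 in [1800, 1812]: 1800, 1804, 1808, 1812.
Of these, 1800 is divisible by 100 but not 400, so not leap.
Leap years: 4 − 1 = 3.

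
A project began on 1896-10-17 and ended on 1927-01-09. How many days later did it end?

Day-of-year of October 17, 1896: 291.
Day-of-year of January 9, 1927: 9.
1896 has 366 days, so 366 − 291 = 75 days remain in 1896.
Full years 1897–1926: 24 common + 6 leap = 24×365 + 6×366 = 10956 days.
Total: 75 + 10956 + 9 = 11040 days.

11040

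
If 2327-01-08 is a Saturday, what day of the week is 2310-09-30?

Count forward from the earlier date (September 30, 2310) to the later (January 8, 2327):
From September 30, 2310 to September 30, 2326: 16 years, of which 4 contain a Feb 29 — 12×365 + 4×366 = 5844 days.
September 2326: 30 − 30 = 0 days remain.
Then October (31), November (30), December (31): 31 + 30 + 31 = 92 days.
January 1–8, 2327: 8 days.
Residual: 100 days.
Total: 5944 days.
5944 mod 7 = 1, so 1 day before Saturday is Friday.

Friday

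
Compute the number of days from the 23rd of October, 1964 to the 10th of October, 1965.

October 1964: 31 − 23 = 8 days remain.
Then 11 full months totalling 334 days.
October 1–10, 1965: 10 days.
Residual: 352 days.
Total: 352 days.

352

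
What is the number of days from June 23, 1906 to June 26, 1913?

2560

From June 23, 1906 to June 23, 1913: 7 years, of which 2 contain a Feb 29 — 5×365 + 2×366 = 2557 days.
Within June 1913: 26 − 23 = 3 days.
Total: 2560 days.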